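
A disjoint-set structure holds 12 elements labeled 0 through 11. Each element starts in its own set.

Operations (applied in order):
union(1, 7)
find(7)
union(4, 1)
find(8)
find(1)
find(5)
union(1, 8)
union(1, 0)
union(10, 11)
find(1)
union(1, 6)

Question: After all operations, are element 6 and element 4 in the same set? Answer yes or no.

Answer: yes

Derivation:
Step 1: union(1, 7) -> merged; set of 1 now {1, 7}
Step 2: find(7) -> no change; set of 7 is {1, 7}
Step 3: union(4, 1) -> merged; set of 4 now {1, 4, 7}
Step 4: find(8) -> no change; set of 8 is {8}
Step 5: find(1) -> no change; set of 1 is {1, 4, 7}
Step 6: find(5) -> no change; set of 5 is {5}
Step 7: union(1, 8) -> merged; set of 1 now {1, 4, 7, 8}
Step 8: union(1, 0) -> merged; set of 1 now {0, 1, 4, 7, 8}
Step 9: union(10, 11) -> merged; set of 10 now {10, 11}
Step 10: find(1) -> no change; set of 1 is {0, 1, 4, 7, 8}
Step 11: union(1, 6) -> merged; set of 1 now {0, 1, 4, 6, 7, 8}
Set of 6: {0, 1, 4, 6, 7, 8}; 4 is a member.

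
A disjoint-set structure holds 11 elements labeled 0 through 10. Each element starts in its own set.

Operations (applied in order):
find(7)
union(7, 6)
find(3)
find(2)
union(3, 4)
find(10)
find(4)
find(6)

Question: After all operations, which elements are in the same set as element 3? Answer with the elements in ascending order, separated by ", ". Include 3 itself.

Step 1: find(7) -> no change; set of 7 is {7}
Step 2: union(7, 6) -> merged; set of 7 now {6, 7}
Step 3: find(3) -> no change; set of 3 is {3}
Step 4: find(2) -> no change; set of 2 is {2}
Step 5: union(3, 4) -> merged; set of 3 now {3, 4}
Step 6: find(10) -> no change; set of 10 is {10}
Step 7: find(4) -> no change; set of 4 is {3, 4}
Step 8: find(6) -> no change; set of 6 is {6, 7}
Component of 3: {3, 4}

Answer: 3, 4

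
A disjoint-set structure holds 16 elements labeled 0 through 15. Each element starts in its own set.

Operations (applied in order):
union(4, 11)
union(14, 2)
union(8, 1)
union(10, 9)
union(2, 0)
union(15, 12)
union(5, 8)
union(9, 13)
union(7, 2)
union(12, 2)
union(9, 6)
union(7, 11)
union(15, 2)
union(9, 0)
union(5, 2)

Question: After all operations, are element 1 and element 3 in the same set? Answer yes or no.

Step 1: union(4, 11) -> merged; set of 4 now {4, 11}
Step 2: union(14, 2) -> merged; set of 14 now {2, 14}
Step 3: union(8, 1) -> merged; set of 8 now {1, 8}
Step 4: union(10, 9) -> merged; set of 10 now {9, 10}
Step 5: union(2, 0) -> merged; set of 2 now {0, 2, 14}
Step 6: union(15, 12) -> merged; set of 15 now {12, 15}
Step 7: union(5, 8) -> merged; set of 5 now {1, 5, 8}
Step 8: union(9, 13) -> merged; set of 9 now {9, 10, 13}
Step 9: union(7, 2) -> merged; set of 7 now {0, 2, 7, 14}
Step 10: union(12, 2) -> merged; set of 12 now {0, 2, 7, 12, 14, 15}
Step 11: union(9, 6) -> merged; set of 9 now {6, 9, 10, 13}
Step 12: union(7, 11) -> merged; set of 7 now {0, 2, 4, 7, 11, 12, 14, 15}
Step 13: union(15, 2) -> already same set; set of 15 now {0, 2, 4, 7, 11, 12, 14, 15}
Step 14: union(9, 0) -> merged; set of 9 now {0, 2, 4, 6, 7, 9, 10, 11, 12, 13, 14, 15}
Step 15: union(5, 2) -> merged; set of 5 now {0, 1, 2, 4, 5, 6, 7, 8, 9, 10, 11, 12, 13, 14, 15}
Set of 1: {0, 1, 2, 4, 5, 6, 7, 8, 9, 10, 11, 12, 13, 14, 15}; 3 is not a member.

Answer: no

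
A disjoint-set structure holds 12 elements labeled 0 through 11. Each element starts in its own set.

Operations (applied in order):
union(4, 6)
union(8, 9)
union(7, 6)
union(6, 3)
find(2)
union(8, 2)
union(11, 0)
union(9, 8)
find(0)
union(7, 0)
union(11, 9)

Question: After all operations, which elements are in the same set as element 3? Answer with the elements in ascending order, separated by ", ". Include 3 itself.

Answer: 0, 2, 3, 4, 6, 7, 8, 9, 11

Derivation:
Step 1: union(4, 6) -> merged; set of 4 now {4, 6}
Step 2: union(8, 9) -> merged; set of 8 now {8, 9}
Step 3: union(7, 6) -> merged; set of 7 now {4, 6, 7}
Step 4: union(6, 3) -> merged; set of 6 now {3, 4, 6, 7}
Step 5: find(2) -> no change; set of 2 is {2}
Step 6: union(8, 2) -> merged; set of 8 now {2, 8, 9}
Step 7: union(11, 0) -> merged; set of 11 now {0, 11}
Step 8: union(9, 8) -> already same set; set of 9 now {2, 8, 9}
Step 9: find(0) -> no change; set of 0 is {0, 11}
Step 10: union(7, 0) -> merged; set of 7 now {0, 3, 4, 6, 7, 11}
Step 11: union(11, 9) -> merged; set of 11 now {0, 2, 3, 4, 6, 7, 8, 9, 11}
Component of 3: {0, 2, 3, 4, 6, 7, 8, 9, 11}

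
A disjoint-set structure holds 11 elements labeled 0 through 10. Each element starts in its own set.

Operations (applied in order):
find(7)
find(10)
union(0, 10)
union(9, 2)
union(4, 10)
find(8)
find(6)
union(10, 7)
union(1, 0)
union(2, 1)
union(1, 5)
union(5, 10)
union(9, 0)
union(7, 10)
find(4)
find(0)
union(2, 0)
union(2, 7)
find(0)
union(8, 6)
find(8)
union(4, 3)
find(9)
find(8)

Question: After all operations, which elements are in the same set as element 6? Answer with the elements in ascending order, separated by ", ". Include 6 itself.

Step 1: find(7) -> no change; set of 7 is {7}
Step 2: find(10) -> no change; set of 10 is {10}
Step 3: union(0, 10) -> merged; set of 0 now {0, 10}
Step 4: union(9, 2) -> merged; set of 9 now {2, 9}
Step 5: union(4, 10) -> merged; set of 4 now {0, 4, 10}
Step 6: find(8) -> no change; set of 8 is {8}
Step 7: find(6) -> no change; set of 6 is {6}
Step 8: union(10, 7) -> merged; set of 10 now {0, 4, 7, 10}
Step 9: union(1, 0) -> merged; set of 1 now {0, 1, 4, 7, 10}
Step 10: union(2, 1) -> merged; set of 2 now {0, 1, 2, 4, 7, 9, 10}
Step 11: union(1, 5) -> merged; set of 1 now {0, 1, 2, 4, 5, 7, 9, 10}
Step 12: union(5, 10) -> already same set; set of 5 now {0, 1, 2, 4, 5, 7, 9, 10}
Step 13: union(9, 0) -> already same set; set of 9 now {0, 1, 2, 4, 5, 7, 9, 10}
Step 14: union(7, 10) -> already same set; set of 7 now {0, 1, 2, 4, 5, 7, 9, 10}
Step 15: find(4) -> no change; set of 4 is {0, 1, 2, 4, 5, 7, 9, 10}
Step 16: find(0) -> no change; set of 0 is {0, 1, 2, 4, 5, 7, 9, 10}
Step 17: union(2, 0) -> already same set; set of 2 now {0, 1, 2, 4, 5, 7, 9, 10}
Step 18: union(2, 7) -> already same set; set of 2 now {0, 1, 2, 4, 5, 7, 9, 10}
Step 19: find(0) -> no change; set of 0 is {0, 1, 2, 4, 5, 7, 9, 10}
Step 20: union(8, 6) -> merged; set of 8 now {6, 8}
Step 21: find(8) -> no change; set of 8 is {6, 8}
Step 22: union(4, 3) -> merged; set of 4 now {0, 1, 2, 3, 4, 5, 7, 9, 10}
Step 23: find(9) -> no change; set of 9 is {0, 1, 2, 3, 4, 5, 7, 9, 10}
Step 24: find(8) -> no change; set of 8 is {6, 8}
Component of 6: {6, 8}

Answer: 6, 8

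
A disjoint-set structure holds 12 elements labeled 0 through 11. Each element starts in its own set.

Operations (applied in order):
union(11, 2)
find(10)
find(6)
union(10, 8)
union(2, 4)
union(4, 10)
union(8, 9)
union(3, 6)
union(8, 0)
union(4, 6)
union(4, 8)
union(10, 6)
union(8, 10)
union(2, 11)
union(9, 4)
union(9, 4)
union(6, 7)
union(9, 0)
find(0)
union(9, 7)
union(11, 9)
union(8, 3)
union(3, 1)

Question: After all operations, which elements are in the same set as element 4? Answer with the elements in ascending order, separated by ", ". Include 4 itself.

Step 1: union(11, 2) -> merged; set of 11 now {2, 11}
Step 2: find(10) -> no change; set of 10 is {10}
Step 3: find(6) -> no change; set of 6 is {6}
Step 4: union(10, 8) -> merged; set of 10 now {8, 10}
Step 5: union(2, 4) -> merged; set of 2 now {2, 4, 11}
Step 6: union(4, 10) -> merged; set of 4 now {2, 4, 8, 10, 11}
Step 7: union(8, 9) -> merged; set of 8 now {2, 4, 8, 9, 10, 11}
Step 8: union(3, 6) -> merged; set of 3 now {3, 6}
Step 9: union(8, 0) -> merged; set of 8 now {0, 2, 4, 8, 9, 10, 11}
Step 10: union(4, 6) -> merged; set of 4 now {0, 2, 3, 4, 6, 8, 9, 10, 11}
Step 11: union(4, 8) -> already same set; set of 4 now {0, 2, 3, 4, 6, 8, 9, 10, 11}
Step 12: union(10, 6) -> already same set; set of 10 now {0, 2, 3, 4, 6, 8, 9, 10, 11}
Step 13: union(8, 10) -> already same set; set of 8 now {0, 2, 3, 4, 6, 8, 9, 10, 11}
Step 14: union(2, 11) -> already same set; set of 2 now {0, 2, 3, 4, 6, 8, 9, 10, 11}
Step 15: union(9, 4) -> already same set; set of 9 now {0, 2, 3, 4, 6, 8, 9, 10, 11}
Step 16: union(9, 4) -> already same set; set of 9 now {0, 2, 3, 4, 6, 8, 9, 10, 11}
Step 17: union(6, 7) -> merged; set of 6 now {0, 2, 3, 4, 6, 7, 8, 9, 10, 11}
Step 18: union(9, 0) -> already same set; set of 9 now {0, 2, 3, 4, 6, 7, 8, 9, 10, 11}
Step 19: find(0) -> no change; set of 0 is {0, 2, 3, 4, 6, 7, 8, 9, 10, 11}
Step 20: union(9, 7) -> already same set; set of 9 now {0, 2, 3, 4, 6, 7, 8, 9, 10, 11}
Step 21: union(11, 9) -> already same set; set of 11 now {0, 2, 3, 4, 6, 7, 8, 9, 10, 11}
Step 22: union(8, 3) -> already same set; set of 8 now {0, 2, 3, 4, 6, 7, 8, 9, 10, 11}
Step 23: union(3, 1) -> merged; set of 3 now {0, 1, 2, 3, 4, 6, 7, 8, 9, 10, 11}
Component of 4: {0, 1, 2, 3, 4, 6, 7, 8, 9, 10, 11}

Answer: 0, 1, 2, 3, 4, 6, 7, 8, 9, 10, 11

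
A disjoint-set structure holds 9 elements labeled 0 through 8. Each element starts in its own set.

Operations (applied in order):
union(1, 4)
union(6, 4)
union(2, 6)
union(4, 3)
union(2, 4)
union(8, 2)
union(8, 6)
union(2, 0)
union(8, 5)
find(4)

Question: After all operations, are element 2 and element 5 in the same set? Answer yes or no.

Step 1: union(1, 4) -> merged; set of 1 now {1, 4}
Step 2: union(6, 4) -> merged; set of 6 now {1, 4, 6}
Step 3: union(2, 6) -> merged; set of 2 now {1, 2, 4, 6}
Step 4: union(4, 3) -> merged; set of 4 now {1, 2, 3, 4, 6}
Step 5: union(2, 4) -> already same set; set of 2 now {1, 2, 3, 4, 6}
Step 6: union(8, 2) -> merged; set of 8 now {1, 2, 3, 4, 6, 8}
Step 7: union(8, 6) -> already same set; set of 8 now {1, 2, 3, 4, 6, 8}
Step 8: union(2, 0) -> merged; set of 2 now {0, 1, 2, 3, 4, 6, 8}
Step 9: union(8, 5) -> merged; set of 8 now {0, 1, 2, 3, 4, 5, 6, 8}
Step 10: find(4) -> no change; set of 4 is {0, 1, 2, 3, 4, 5, 6, 8}
Set of 2: {0, 1, 2, 3, 4, 5, 6, 8}; 5 is a member.

Answer: yes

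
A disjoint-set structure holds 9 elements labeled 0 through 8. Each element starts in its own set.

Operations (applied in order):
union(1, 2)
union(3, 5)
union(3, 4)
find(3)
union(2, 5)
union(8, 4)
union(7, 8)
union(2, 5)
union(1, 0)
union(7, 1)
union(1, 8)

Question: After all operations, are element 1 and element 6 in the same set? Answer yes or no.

Answer: no

Derivation:
Step 1: union(1, 2) -> merged; set of 1 now {1, 2}
Step 2: union(3, 5) -> merged; set of 3 now {3, 5}
Step 3: union(3, 4) -> merged; set of 3 now {3, 4, 5}
Step 4: find(3) -> no change; set of 3 is {3, 4, 5}
Step 5: union(2, 5) -> merged; set of 2 now {1, 2, 3, 4, 5}
Step 6: union(8, 4) -> merged; set of 8 now {1, 2, 3, 4, 5, 8}
Step 7: union(7, 8) -> merged; set of 7 now {1, 2, 3, 4, 5, 7, 8}
Step 8: union(2, 5) -> already same set; set of 2 now {1, 2, 3, 4, 5, 7, 8}
Step 9: union(1, 0) -> merged; set of 1 now {0, 1, 2, 3, 4, 5, 7, 8}
Step 10: union(7, 1) -> already same set; set of 7 now {0, 1, 2, 3, 4, 5, 7, 8}
Step 11: union(1, 8) -> already same set; set of 1 now {0, 1, 2, 3, 4, 5, 7, 8}
Set of 1: {0, 1, 2, 3, 4, 5, 7, 8}; 6 is not a member.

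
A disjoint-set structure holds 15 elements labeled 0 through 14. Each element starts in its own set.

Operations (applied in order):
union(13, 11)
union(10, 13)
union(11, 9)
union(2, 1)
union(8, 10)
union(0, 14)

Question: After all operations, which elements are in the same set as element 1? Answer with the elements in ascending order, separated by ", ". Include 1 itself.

Answer: 1, 2

Derivation:
Step 1: union(13, 11) -> merged; set of 13 now {11, 13}
Step 2: union(10, 13) -> merged; set of 10 now {10, 11, 13}
Step 3: union(11, 9) -> merged; set of 11 now {9, 10, 11, 13}
Step 4: union(2, 1) -> merged; set of 2 now {1, 2}
Step 5: union(8, 10) -> merged; set of 8 now {8, 9, 10, 11, 13}
Step 6: union(0, 14) -> merged; set of 0 now {0, 14}
Component of 1: {1, 2}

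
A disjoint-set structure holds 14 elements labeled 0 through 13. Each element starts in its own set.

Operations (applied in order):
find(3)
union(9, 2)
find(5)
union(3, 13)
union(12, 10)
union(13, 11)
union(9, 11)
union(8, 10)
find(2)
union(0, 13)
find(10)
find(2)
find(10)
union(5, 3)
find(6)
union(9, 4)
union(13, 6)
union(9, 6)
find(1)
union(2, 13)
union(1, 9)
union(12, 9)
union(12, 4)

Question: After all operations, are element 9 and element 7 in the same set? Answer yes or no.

Step 1: find(3) -> no change; set of 3 is {3}
Step 2: union(9, 2) -> merged; set of 9 now {2, 9}
Step 3: find(5) -> no change; set of 5 is {5}
Step 4: union(3, 13) -> merged; set of 3 now {3, 13}
Step 5: union(12, 10) -> merged; set of 12 now {10, 12}
Step 6: union(13, 11) -> merged; set of 13 now {3, 11, 13}
Step 7: union(9, 11) -> merged; set of 9 now {2, 3, 9, 11, 13}
Step 8: union(8, 10) -> merged; set of 8 now {8, 10, 12}
Step 9: find(2) -> no change; set of 2 is {2, 3, 9, 11, 13}
Step 10: union(0, 13) -> merged; set of 0 now {0, 2, 3, 9, 11, 13}
Step 11: find(10) -> no change; set of 10 is {8, 10, 12}
Step 12: find(2) -> no change; set of 2 is {0, 2, 3, 9, 11, 13}
Step 13: find(10) -> no change; set of 10 is {8, 10, 12}
Step 14: union(5, 3) -> merged; set of 5 now {0, 2, 3, 5, 9, 11, 13}
Step 15: find(6) -> no change; set of 6 is {6}
Step 16: union(9, 4) -> merged; set of 9 now {0, 2, 3, 4, 5, 9, 11, 13}
Step 17: union(13, 6) -> merged; set of 13 now {0, 2, 3, 4, 5, 6, 9, 11, 13}
Step 18: union(9, 6) -> already same set; set of 9 now {0, 2, 3, 4, 5, 6, 9, 11, 13}
Step 19: find(1) -> no change; set of 1 is {1}
Step 20: union(2, 13) -> already same set; set of 2 now {0, 2, 3, 4, 5, 6, 9, 11, 13}
Step 21: union(1, 9) -> merged; set of 1 now {0, 1, 2, 3, 4, 5, 6, 9, 11, 13}
Step 22: union(12, 9) -> merged; set of 12 now {0, 1, 2, 3, 4, 5, 6, 8, 9, 10, 11, 12, 13}
Step 23: union(12, 4) -> already same set; set of 12 now {0, 1, 2, 3, 4, 5, 6, 8, 9, 10, 11, 12, 13}
Set of 9: {0, 1, 2, 3, 4, 5, 6, 8, 9, 10, 11, 12, 13}; 7 is not a member.

Answer: no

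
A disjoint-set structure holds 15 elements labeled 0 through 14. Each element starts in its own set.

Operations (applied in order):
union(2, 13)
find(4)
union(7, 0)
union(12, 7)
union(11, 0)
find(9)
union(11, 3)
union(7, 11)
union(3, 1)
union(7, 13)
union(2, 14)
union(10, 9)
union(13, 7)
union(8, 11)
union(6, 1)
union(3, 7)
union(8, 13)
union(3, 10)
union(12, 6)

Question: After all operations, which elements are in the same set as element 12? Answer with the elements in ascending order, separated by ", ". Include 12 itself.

Step 1: union(2, 13) -> merged; set of 2 now {2, 13}
Step 2: find(4) -> no change; set of 4 is {4}
Step 3: union(7, 0) -> merged; set of 7 now {0, 7}
Step 4: union(12, 7) -> merged; set of 12 now {0, 7, 12}
Step 5: union(11, 0) -> merged; set of 11 now {0, 7, 11, 12}
Step 6: find(9) -> no change; set of 9 is {9}
Step 7: union(11, 3) -> merged; set of 11 now {0, 3, 7, 11, 12}
Step 8: union(7, 11) -> already same set; set of 7 now {0, 3, 7, 11, 12}
Step 9: union(3, 1) -> merged; set of 3 now {0, 1, 3, 7, 11, 12}
Step 10: union(7, 13) -> merged; set of 7 now {0, 1, 2, 3, 7, 11, 12, 13}
Step 11: union(2, 14) -> merged; set of 2 now {0, 1, 2, 3, 7, 11, 12, 13, 14}
Step 12: union(10, 9) -> merged; set of 10 now {9, 10}
Step 13: union(13, 7) -> already same set; set of 13 now {0, 1, 2, 3, 7, 11, 12, 13, 14}
Step 14: union(8, 11) -> merged; set of 8 now {0, 1, 2, 3, 7, 8, 11, 12, 13, 14}
Step 15: union(6, 1) -> merged; set of 6 now {0, 1, 2, 3, 6, 7, 8, 11, 12, 13, 14}
Step 16: union(3, 7) -> already same set; set of 3 now {0, 1, 2, 3, 6, 7, 8, 11, 12, 13, 14}
Step 17: union(8, 13) -> already same set; set of 8 now {0, 1, 2, 3, 6, 7, 8, 11, 12, 13, 14}
Step 18: union(3, 10) -> merged; set of 3 now {0, 1, 2, 3, 6, 7, 8, 9, 10, 11, 12, 13, 14}
Step 19: union(12, 6) -> already same set; set of 12 now {0, 1, 2, 3, 6, 7, 8, 9, 10, 11, 12, 13, 14}
Component of 12: {0, 1, 2, 3, 6, 7, 8, 9, 10, 11, 12, 13, 14}

Answer: 0, 1, 2, 3, 6, 7, 8, 9, 10, 11, 12, 13, 14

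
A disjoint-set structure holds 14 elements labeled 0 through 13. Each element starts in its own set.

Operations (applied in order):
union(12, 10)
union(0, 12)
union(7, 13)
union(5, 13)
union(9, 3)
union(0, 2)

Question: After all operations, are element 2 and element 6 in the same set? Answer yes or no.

Answer: no

Derivation:
Step 1: union(12, 10) -> merged; set of 12 now {10, 12}
Step 2: union(0, 12) -> merged; set of 0 now {0, 10, 12}
Step 3: union(7, 13) -> merged; set of 7 now {7, 13}
Step 4: union(5, 13) -> merged; set of 5 now {5, 7, 13}
Step 5: union(9, 3) -> merged; set of 9 now {3, 9}
Step 6: union(0, 2) -> merged; set of 0 now {0, 2, 10, 12}
Set of 2: {0, 2, 10, 12}; 6 is not a member.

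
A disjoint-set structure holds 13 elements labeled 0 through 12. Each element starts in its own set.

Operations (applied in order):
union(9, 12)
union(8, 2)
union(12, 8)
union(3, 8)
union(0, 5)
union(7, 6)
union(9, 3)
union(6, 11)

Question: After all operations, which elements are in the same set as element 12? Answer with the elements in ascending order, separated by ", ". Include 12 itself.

Answer: 2, 3, 8, 9, 12

Derivation:
Step 1: union(9, 12) -> merged; set of 9 now {9, 12}
Step 2: union(8, 2) -> merged; set of 8 now {2, 8}
Step 3: union(12, 8) -> merged; set of 12 now {2, 8, 9, 12}
Step 4: union(3, 8) -> merged; set of 3 now {2, 3, 8, 9, 12}
Step 5: union(0, 5) -> merged; set of 0 now {0, 5}
Step 6: union(7, 6) -> merged; set of 7 now {6, 7}
Step 7: union(9, 3) -> already same set; set of 9 now {2, 3, 8, 9, 12}
Step 8: union(6, 11) -> merged; set of 6 now {6, 7, 11}
Component of 12: {2, 3, 8, 9, 12}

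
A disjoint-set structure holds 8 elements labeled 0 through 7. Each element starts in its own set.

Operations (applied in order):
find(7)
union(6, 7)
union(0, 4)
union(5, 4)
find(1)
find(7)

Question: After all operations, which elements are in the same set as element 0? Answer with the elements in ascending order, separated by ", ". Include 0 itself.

Answer: 0, 4, 5

Derivation:
Step 1: find(7) -> no change; set of 7 is {7}
Step 2: union(6, 7) -> merged; set of 6 now {6, 7}
Step 3: union(0, 4) -> merged; set of 0 now {0, 4}
Step 4: union(5, 4) -> merged; set of 5 now {0, 4, 5}
Step 5: find(1) -> no change; set of 1 is {1}
Step 6: find(7) -> no change; set of 7 is {6, 7}
Component of 0: {0, 4, 5}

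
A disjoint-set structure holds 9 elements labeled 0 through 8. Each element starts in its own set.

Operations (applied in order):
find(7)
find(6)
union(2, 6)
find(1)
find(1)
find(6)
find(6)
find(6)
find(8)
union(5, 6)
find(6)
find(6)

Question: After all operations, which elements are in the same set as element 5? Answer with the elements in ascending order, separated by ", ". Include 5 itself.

Step 1: find(7) -> no change; set of 7 is {7}
Step 2: find(6) -> no change; set of 6 is {6}
Step 3: union(2, 6) -> merged; set of 2 now {2, 6}
Step 4: find(1) -> no change; set of 1 is {1}
Step 5: find(1) -> no change; set of 1 is {1}
Step 6: find(6) -> no change; set of 6 is {2, 6}
Step 7: find(6) -> no change; set of 6 is {2, 6}
Step 8: find(6) -> no change; set of 6 is {2, 6}
Step 9: find(8) -> no change; set of 8 is {8}
Step 10: union(5, 6) -> merged; set of 5 now {2, 5, 6}
Step 11: find(6) -> no change; set of 6 is {2, 5, 6}
Step 12: find(6) -> no change; set of 6 is {2, 5, 6}
Component of 5: {2, 5, 6}

Answer: 2, 5, 6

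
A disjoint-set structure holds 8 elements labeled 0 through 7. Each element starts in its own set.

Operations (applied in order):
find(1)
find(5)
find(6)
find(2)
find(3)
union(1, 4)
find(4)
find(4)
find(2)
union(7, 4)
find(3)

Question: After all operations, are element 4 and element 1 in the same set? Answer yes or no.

Answer: yes

Derivation:
Step 1: find(1) -> no change; set of 1 is {1}
Step 2: find(5) -> no change; set of 5 is {5}
Step 3: find(6) -> no change; set of 6 is {6}
Step 4: find(2) -> no change; set of 2 is {2}
Step 5: find(3) -> no change; set of 3 is {3}
Step 6: union(1, 4) -> merged; set of 1 now {1, 4}
Step 7: find(4) -> no change; set of 4 is {1, 4}
Step 8: find(4) -> no change; set of 4 is {1, 4}
Step 9: find(2) -> no change; set of 2 is {2}
Step 10: union(7, 4) -> merged; set of 7 now {1, 4, 7}
Step 11: find(3) -> no change; set of 3 is {3}
Set of 4: {1, 4, 7}; 1 is a member.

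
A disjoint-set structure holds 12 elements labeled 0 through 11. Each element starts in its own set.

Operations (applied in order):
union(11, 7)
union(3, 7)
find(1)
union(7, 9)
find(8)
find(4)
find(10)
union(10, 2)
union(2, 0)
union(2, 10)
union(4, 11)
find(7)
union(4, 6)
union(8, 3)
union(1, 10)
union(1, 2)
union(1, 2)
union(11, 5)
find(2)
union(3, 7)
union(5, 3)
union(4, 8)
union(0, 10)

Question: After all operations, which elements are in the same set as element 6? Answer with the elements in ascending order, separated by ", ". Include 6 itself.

Step 1: union(11, 7) -> merged; set of 11 now {7, 11}
Step 2: union(3, 7) -> merged; set of 3 now {3, 7, 11}
Step 3: find(1) -> no change; set of 1 is {1}
Step 4: union(7, 9) -> merged; set of 7 now {3, 7, 9, 11}
Step 5: find(8) -> no change; set of 8 is {8}
Step 6: find(4) -> no change; set of 4 is {4}
Step 7: find(10) -> no change; set of 10 is {10}
Step 8: union(10, 2) -> merged; set of 10 now {2, 10}
Step 9: union(2, 0) -> merged; set of 2 now {0, 2, 10}
Step 10: union(2, 10) -> already same set; set of 2 now {0, 2, 10}
Step 11: union(4, 11) -> merged; set of 4 now {3, 4, 7, 9, 11}
Step 12: find(7) -> no change; set of 7 is {3, 4, 7, 9, 11}
Step 13: union(4, 6) -> merged; set of 4 now {3, 4, 6, 7, 9, 11}
Step 14: union(8, 3) -> merged; set of 8 now {3, 4, 6, 7, 8, 9, 11}
Step 15: union(1, 10) -> merged; set of 1 now {0, 1, 2, 10}
Step 16: union(1, 2) -> already same set; set of 1 now {0, 1, 2, 10}
Step 17: union(1, 2) -> already same set; set of 1 now {0, 1, 2, 10}
Step 18: union(11, 5) -> merged; set of 11 now {3, 4, 5, 6, 7, 8, 9, 11}
Step 19: find(2) -> no change; set of 2 is {0, 1, 2, 10}
Step 20: union(3, 7) -> already same set; set of 3 now {3, 4, 5, 6, 7, 8, 9, 11}
Step 21: union(5, 3) -> already same set; set of 5 now {3, 4, 5, 6, 7, 8, 9, 11}
Step 22: union(4, 8) -> already same set; set of 4 now {3, 4, 5, 6, 7, 8, 9, 11}
Step 23: union(0, 10) -> already same set; set of 0 now {0, 1, 2, 10}
Component of 6: {3, 4, 5, 6, 7, 8, 9, 11}

Answer: 3, 4, 5, 6, 7, 8, 9, 11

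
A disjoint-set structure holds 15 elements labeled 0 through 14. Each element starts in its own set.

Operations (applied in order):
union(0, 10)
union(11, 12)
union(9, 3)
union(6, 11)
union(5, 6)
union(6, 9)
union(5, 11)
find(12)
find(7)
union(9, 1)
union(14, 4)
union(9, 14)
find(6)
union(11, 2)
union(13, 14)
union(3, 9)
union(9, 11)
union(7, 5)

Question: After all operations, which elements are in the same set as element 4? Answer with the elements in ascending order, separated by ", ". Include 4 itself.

Answer: 1, 2, 3, 4, 5, 6, 7, 9, 11, 12, 13, 14

Derivation:
Step 1: union(0, 10) -> merged; set of 0 now {0, 10}
Step 2: union(11, 12) -> merged; set of 11 now {11, 12}
Step 3: union(9, 3) -> merged; set of 9 now {3, 9}
Step 4: union(6, 11) -> merged; set of 6 now {6, 11, 12}
Step 5: union(5, 6) -> merged; set of 5 now {5, 6, 11, 12}
Step 6: union(6, 9) -> merged; set of 6 now {3, 5, 6, 9, 11, 12}
Step 7: union(5, 11) -> already same set; set of 5 now {3, 5, 6, 9, 11, 12}
Step 8: find(12) -> no change; set of 12 is {3, 5, 6, 9, 11, 12}
Step 9: find(7) -> no change; set of 7 is {7}
Step 10: union(9, 1) -> merged; set of 9 now {1, 3, 5, 6, 9, 11, 12}
Step 11: union(14, 4) -> merged; set of 14 now {4, 14}
Step 12: union(9, 14) -> merged; set of 9 now {1, 3, 4, 5, 6, 9, 11, 12, 14}
Step 13: find(6) -> no change; set of 6 is {1, 3, 4, 5, 6, 9, 11, 12, 14}
Step 14: union(11, 2) -> merged; set of 11 now {1, 2, 3, 4, 5, 6, 9, 11, 12, 14}
Step 15: union(13, 14) -> merged; set of 13 now {1, 2, 3, 4, 5, 6, 9, 11, 12, 13, 14}
Step 16: union(3, 9) -> already same set; set of 3 now {1, 2, 3, 4, 5, 6, 9, 11, 12, 13, 14}
Step 17: union(9, 11) -> already same set; set of 9 now {1, 2, 3, 4, 5, 6, 9, 11, 12, 13, 14}
Step 18: union(7, 5) -> merged; set of 7 now {1, 2, 3, 4, 5, 6, 7, 9, 11, 12, 13, 14}
Component of 4: {1, 2, 3, 4, 5, 6, 7, 9, 11, 12, 13, 14}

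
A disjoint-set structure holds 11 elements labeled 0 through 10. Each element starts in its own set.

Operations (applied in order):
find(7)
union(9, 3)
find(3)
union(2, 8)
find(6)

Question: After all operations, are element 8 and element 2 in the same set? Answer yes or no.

Answer: yes

Derivation:
Step 1: find(7) -> no change; set of 7 is {7}
Step 2: union(9, 3) -> merged; set of 9 now {3, 9}
Step 3: find(3) -> no change; set of 3 is {3, 9}
Step 4: union(2, 8) -> merged; set of 2 now {2, 8}
Step 5: find(6) -> no change; set of 6 is {6}
Set of 8: {2, 8}; 2 is a member.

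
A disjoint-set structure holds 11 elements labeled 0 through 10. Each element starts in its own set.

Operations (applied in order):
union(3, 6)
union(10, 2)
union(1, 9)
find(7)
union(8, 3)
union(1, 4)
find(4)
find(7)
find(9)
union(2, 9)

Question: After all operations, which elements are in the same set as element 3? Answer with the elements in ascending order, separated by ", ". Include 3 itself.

Step 1: union(3, 6) -> merged; set of 3 now {3, 6}
Step 2: union(10, 2) -> merged; set of 10 now {2, 10}
Step 3: union(1, 9) -> merged; set of 1 now {1, 9}
Step 4: find(7) -> no change; set of 7 is {7}
Step 5: union(8, 3) -> merged; set of 8 now {3, 6, 8}
Step 6: union(1, 4) -> merged; set of 1 now {1, 4, 9}
Step 7: find(4) -> no change; set of 4 is {1, 4, 9}
Step 8: find(7) -> no change; set of 7 is {7}
Step 9: find(9) -> no change; set of 9 is {1, 4, 9}
Step 10: union(2, 9) -> merged; set of 2 now {1, 2, 4, 9, 10}
Component of 3: {3, 6, 8}

Answer: 3, 6, 8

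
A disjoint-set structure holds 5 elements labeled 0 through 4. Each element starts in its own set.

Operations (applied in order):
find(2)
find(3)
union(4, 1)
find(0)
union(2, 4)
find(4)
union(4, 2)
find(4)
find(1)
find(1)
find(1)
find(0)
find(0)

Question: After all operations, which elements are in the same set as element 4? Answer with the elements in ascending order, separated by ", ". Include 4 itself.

Answer: 1, 2, 4

Derivation:
Step 1: find(2) -> no change; set of 2 is {2}
Step 2: find(3) -> no change; set of 3 is {3}
Step 3: union(4, 1) -> merged; set of 4 now {1, 4}
Step 4: find(0) -> no change; set of 0 is {0}
Step 5: union(2, 4) -> merged; set of 2 now {1, 2, 4}
Step 6: find(4) -> no change; set of 4 is {1, 2, 4}
Step 7: union(4, 2) -> already same set; set of 4 now {1, 2, 4}
Step 8: find(4) -> no change; set of 4 is {1, 2, 4}
Step 9: find(1) -> no change; set of 1 is {1, 2, 4}
Step 10: find(1) -> no change; set of 1 is {1, 2, 4}
Step 11: find(1) -> no change; set of 1 is {1, 2, 4}
Step 12: find(0) -> no change; set of 0 is {0}
Step 13: find(0) -> no change; set of 0 is {0}
Component of 4: {1, 2, 4}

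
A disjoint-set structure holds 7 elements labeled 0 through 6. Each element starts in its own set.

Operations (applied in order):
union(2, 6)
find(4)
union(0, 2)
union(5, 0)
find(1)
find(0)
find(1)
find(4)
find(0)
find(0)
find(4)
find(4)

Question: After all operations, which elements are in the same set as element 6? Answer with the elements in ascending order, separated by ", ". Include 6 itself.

Answer: 0, 2, 5, 6

Derivation:
Step 1: union(2, 6) -> merged; set of 2 now {2, 6}
Step 2: find(4) -> no change; set of 4 is {4}
Step 3: union(0, 2) -> merged; set of 0 now {0, 2, 6}
Step 4: union(5, 0) -> merged; set of 5 now {0, 2, 5, 6}
Step 5: find(1) -> no change; set of 1 is {1}
Step 6: find(0) -> no change; set of 0 is {0, 2, 5, 6}
Step 7: find(1) -> no change; set of 1 is {1}
Step 8: find(4) -> no change; set of 4 is {4}
Step 9: find(0) -> no change; set of 0 is {0, 2, 5, 6}
Step 10: find(0) -> no change; set of 0 is {0, 2, 5, 6}
Step 11: find(4) -> no change; set of 4 is {4}
Step 12: find(4) -> no change; set of 4 is {4}
Component of 6: {0, 2, 5, 6}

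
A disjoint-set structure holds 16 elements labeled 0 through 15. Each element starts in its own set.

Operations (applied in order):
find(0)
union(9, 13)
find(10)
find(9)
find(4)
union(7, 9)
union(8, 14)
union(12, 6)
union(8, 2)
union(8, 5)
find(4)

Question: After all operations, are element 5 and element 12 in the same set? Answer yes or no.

Answer: no

Derivation:
Step 1: find(0) -> no change; set of 0 is {0}
Step 2: union(9, 13) -> merged; set of 9 now {9, 13}
Step 3: find(10) -> no change; set of 10 is {10}
Step 4: find(9) -> no change; set of 9 is {9, 13}
Step 5: find(4) -> no change; set of 4 is {4}
Step 6: union(7, 9) -> merged; set of 7 now {7, 9, 13}
Step 7: union(8, 14) -> merged; set of 8 now {8, 14}
Step 8: union(12, 6) -> merged; set of 12 now {6, 12}
Step 9: union(8, 2) -> merged; set of 8 now {2, 8, 14}
Step 10: union(8, 5) -> merged; set of 8 now {2, 5, 8, 14}
Step 11: find(4) -> no change; set of 4 is {4}
Set of 5: {2, 5, 8, 14}; 12 is not a member.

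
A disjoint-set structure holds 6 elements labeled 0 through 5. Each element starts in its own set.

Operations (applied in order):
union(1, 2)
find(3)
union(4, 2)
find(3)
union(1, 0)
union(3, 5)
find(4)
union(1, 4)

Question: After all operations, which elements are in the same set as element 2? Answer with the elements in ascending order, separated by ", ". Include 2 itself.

Step 1: union(1, 2) -> merged; set of 1 now {1, 2}
Step 2: find(3) -> no change; set of 3 is {3}
Step 3: union(4, 2) -> merged; set of 4 now {1, 2, 4}
Step 4: find(3) -> no change; set of 3 is {3}
Step 5: union(1, 0) -> merged; set of 1 now {0, 1, 2, 4}
Step 6: union(3, 5) -> merged; set of 3 now {3, 5}
Step 7: find(4) -> no change; set of 4 is {0, 1, 2, 4}
Step 8: union(1, 4) -> already same set; set of 1 now {0, 1, 2, 4}
Component of 2: {0, 1, 2, 4}

Answer: 0, 1, 2, 4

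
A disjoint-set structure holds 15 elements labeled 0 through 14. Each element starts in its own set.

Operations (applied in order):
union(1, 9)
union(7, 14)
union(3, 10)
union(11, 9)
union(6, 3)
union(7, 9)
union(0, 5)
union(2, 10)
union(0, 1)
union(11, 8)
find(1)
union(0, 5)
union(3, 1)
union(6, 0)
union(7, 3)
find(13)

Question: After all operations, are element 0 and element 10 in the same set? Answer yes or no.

Step 1: union(1, 9) -> merged; set of 1 now {1, 9}
Step 2: union(7, 14) -> merged; set of 7 now {7, 14}
Step 3: union(3, 10) -> merged; set of 3 now {3, 10}
Step 4: union(11, 9) -> merged; set of 11 now {1, 9, 11}
Step 5: union(6, 3) -> merged; set of 6 now {3, 6, 10}
Step 6: union(7, 9) -> merged; set of 7 now {1, 7, 9, 11, 14}
Step 7: union(0, 5) -> merged; set of 0 now {0, 5}
Step 8: union(2, 10) -> merged; set of 2 now {2, 3, 6, 10}
Step 9: union(0, 1) -> merged; set of 0 now {0, 1, 5, 7, 9, 11, 14}
Step 10: union(11, 8) -> merged; set of 11 now {0, 1, 5, 7, 8, 9, 11, 14}
Step 11: find(1) -> no change; set of 1 is {0, 1, 5, 7, 8, 9, 11, 14}
Step 12: union(0, 5) -> already same set; set of 0 now {0, 1, 5, 7, 8, 9, 11, 14}
Step 13: union(3, 1) -> merged; set of 3 now {0, 1, 2, 3, 5, 6, 7, 8, 9, 10, 11, 14}
Step 14: union(6, 0) -> already same set; set of 6 now {0, 1, 2, 3, 5, 6, 7, 8, 9, 10, 11, 14}
Step 15: union(7, 3) -> already same set; set of 7 now {0, 1, 2, 3, 5, 6, 7, 8, 9, 10, 11, 14}
Step 16: find(13) -> no change; set of 13 is {13}
Set of 0: {0, 1, 2, 3, 5, 6, 7, 8, 9, 10, 11, 14}; 10 is a member.

Answer: yes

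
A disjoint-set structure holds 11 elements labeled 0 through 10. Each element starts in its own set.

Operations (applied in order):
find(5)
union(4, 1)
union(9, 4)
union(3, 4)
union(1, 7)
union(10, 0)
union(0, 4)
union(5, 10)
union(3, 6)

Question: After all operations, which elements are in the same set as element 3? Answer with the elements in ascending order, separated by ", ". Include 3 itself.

Step 1: find(5) -> no change; set of 5 is {5}
Step 2: union(4, 1) -> merged; set of 4 now {1, 4}
Step 3: union(9, 4) -> merged; set of 9 now {1, 4, 9}
Step 4: union(3, 4) -> merged; set of 3 now {1, 3, 4, 9}
Step 5: union(1, 7) -> merged; set of 1 now {1, 3, 4, 7, 9}
Step 6: union(10, 0) -> merged; set of 10 now {0, 10}
Step 7: union(0, 4) -> merged; set of 0 now {0, 1, 3, 4, 7, 9, 10}
Step 8: union(5, 10) -> merged; set of 5 now {0, 1, 3, 4, 5, 7, 9, 10}
Step 9: union(3, 6) -> merged; set of 3 now {0, 1, 3, 4, 5, 6, 7, 9, 10}
Component of 3: {0, 1, 3, 4, 5, 6, 7, 9, 10}

Answer: 0, 1, 3, 4, 5, 6, 7, 9, 10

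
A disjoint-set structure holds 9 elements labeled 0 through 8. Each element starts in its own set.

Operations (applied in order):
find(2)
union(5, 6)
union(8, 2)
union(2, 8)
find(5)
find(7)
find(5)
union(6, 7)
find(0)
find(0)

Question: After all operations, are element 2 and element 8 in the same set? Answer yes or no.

Step 1: find(2) -> no change; set of 2 is {2}
Step 2: union(5, 6) -> merged; set of 5 now {5, 6}
Step 3: union(8, 2) -> merged; set of 8 now {2, 8}
Step 4: union(2, 8) -> already same set; set of 2 now {2, 8}
Step 5: find(5) -> no change; set of 5 is {5, 6}
Step 6: find(7) -> no change; set of 7 is {7}
Step 7: find(5) -> no change; set of 5 is {5, 6}
Step 8: union(6, 7) -> merged; set of 6 now {5, 6, 7}
Step 9: find(0) -> no change; set of 0 is {0}
Step 10: find(0) -> no change; set of 0 is {0}
Set of 2: {2, 8}; 8 is a member.

Answer: yes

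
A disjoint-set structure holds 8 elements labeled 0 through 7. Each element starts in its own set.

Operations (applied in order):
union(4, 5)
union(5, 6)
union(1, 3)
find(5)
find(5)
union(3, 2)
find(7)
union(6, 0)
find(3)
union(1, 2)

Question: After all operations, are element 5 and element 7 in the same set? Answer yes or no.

Answer: no

Derivation:
Step 1: union(4, 5) -> merged; set of 4 now {4, 5}
Step 2: union(5, 6) -> merged; set of 5 now {4, 5, 6}
Step 3: union(1, 3) -> merged; set of 1 now {1, 3}
Step 4: find(5) -> no change; set of 5 is {4, 5, 6}
Step 5: find(5) -> no change; set of 5 is {4, 5, 6}
Step 6: union(3, 2) -> merged; set of 3 now {1, 2, 3}
Step 7: find(7) -> no change; set of 7 is {7}
Step 8: union(6, 0) -> merged; set of 6 now {0, 4, 5, 6}
Step 9: find(3) -> no change; set of 3 is {1, 2, 3}
Step 10: union(1, 2) -> already same set; set of 1 now {1, 2, 3}
Set of 5: {0, 4, 5, 6}; 7 is not a member.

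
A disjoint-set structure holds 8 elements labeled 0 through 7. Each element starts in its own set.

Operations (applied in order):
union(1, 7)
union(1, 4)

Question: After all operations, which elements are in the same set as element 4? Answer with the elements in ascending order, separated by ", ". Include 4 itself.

Answer: 1, 4, 7

Derivation:
Step 1: union(1, 7) -> merged; set of 1 now {1, 7}
Step 2: union(1, 4) -> merged; set of 1 now {1, 4, 7}
Component of 4: {1, 4, 7}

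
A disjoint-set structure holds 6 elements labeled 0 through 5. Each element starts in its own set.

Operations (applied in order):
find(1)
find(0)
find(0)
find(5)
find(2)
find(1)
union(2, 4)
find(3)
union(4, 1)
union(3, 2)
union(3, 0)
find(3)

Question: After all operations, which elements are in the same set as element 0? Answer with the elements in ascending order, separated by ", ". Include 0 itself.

Answer: 0, 1, 2, 3, 4

Derivation:
Step 1: find(1) -> no change; set of 1 is {1}
Step 2: find(0) -> no change; set of 0 is {0}
Step 3: find(0) -> no change; set of 0 is {0}
Step 4: find(5) -> no change; set of 5 is {5}
Step 5: find(2) -> no change; set of 2 is {2}
Step 6: find(1) -> no change; set of 1 is {1}
Step 7: union(2, 4) -> merged; set of 2 now {2, 4}
Step 8: find(3) -> no change; set of 3 is {3}
Step 9: union(4, 1) -> merged; set of 4 now {1, 2, 4}
Step 10: union(3, 2) -> merged; set of 3 now {1, 2, 3, 4}
Step 11: union(3, 0) -> merged; set of 3 now {0, 1, 2, 3, 4}
Step 12: find(3) -> no change; set of 3 is {0, 1, 2, 3, 4}
Component of 0: {0, 1, 2, 3, 4}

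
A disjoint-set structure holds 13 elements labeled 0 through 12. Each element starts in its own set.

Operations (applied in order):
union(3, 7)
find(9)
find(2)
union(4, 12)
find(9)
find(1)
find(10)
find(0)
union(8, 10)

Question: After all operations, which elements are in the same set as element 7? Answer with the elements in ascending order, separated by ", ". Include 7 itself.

Step 1: union(3, 7) -> merged; set of 3 now {3, 7}
Step 2: find(9) -> no change; set of 9 is {9}
Step 3: find(2) -> no change; set of 2 is {2}
Step 4: union(4, 12) -> merged; set of 4 now {4, 12}
Step 5: find(9) -> no change; set of 9 is {9}
Step 6: find(1) -> no change; set of 1 is {1}
Step 7: find(10) -> no change; set of 10 is {10}
Step 8: find(0) -> no change; set of 0 is {0}
Step 9: union(8, 10) -> merged; set of 8 now {8, 10}
Component of 7: {3, 7}

Answer: 3, 7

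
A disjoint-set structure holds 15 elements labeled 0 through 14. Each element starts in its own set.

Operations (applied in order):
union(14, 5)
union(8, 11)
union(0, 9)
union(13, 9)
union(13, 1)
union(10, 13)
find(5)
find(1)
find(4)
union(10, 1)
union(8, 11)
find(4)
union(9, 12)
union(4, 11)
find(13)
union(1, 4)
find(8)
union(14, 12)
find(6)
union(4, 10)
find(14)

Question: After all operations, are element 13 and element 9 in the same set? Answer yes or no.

Answer: yes

Derivation:
Step 1: union(14, 5) -> merged; set of 14 now {5, 14}
Step 2: union(8, 11) -> merged; set of 8 now {8, 11}
Step 3: union(0, 9) -> merged; set of 0 now {0, 9}
Step 4: union(13, 9) -> merged; set of 13 now {0, 9, 13}
Step 5: union(13, 1) -> merged; set of 13 now {0, 1, 9, 13}
Step 6: union(10, 13) -> merged; set of 10 now {0, 1, 9, 10, 13}
Step 7: find(5) -> no change; set of 5 is {5, 14}
Step 8: find(1) -> no change; set of 1 is {0, 1, 9, 10, 13}
Step 9: find(4) -> no change; set of 4 is {4}
Step 10: union(10, 1) -> already same set; set of 10 now {0, 1, 9, 10, 13}
Step 11: union(8, 11) -> already same set; set of 8 now {8, 11}
Step 12: find(4) -> no change; set of 4 is {4}
Step 13: union(9, 12) -> merged; set of 9 now {0, 1, 9, 10, 12, 13}
Step 14: union(4, 11) -> merged; set of 4 now {4, 8, 11}
Step 15: find(13) -> no change; set of 13 is {0, 1, 9, 10, 12, 13}
Step 16: union(1, 4) -> merged; set of 1 now {0, 1, 4, 8, 9, 10, 11, 12, 13}
Step 17: find(8) -> no change; set of 8 is {0, 1, 4, 8, 9, 10, 11, 12, 13}
Step 18: union(14, 12) -> merged; set of 14 now {0, 1, 4, 5, 8, 9, 10, 11, 12, 13, 14}
Step 19: find(6) -> no change; set of 6 is {6}
Step 20: union(4, 10) -> already same set; set of 4 now {0, 1, 4, 5, 8, 9, 10, 11, 12, 13, 14}
Step 21: find(14) -> no change; set of 14 is {0, 1, 4, 5, 8, 9, 10, 11, 12, 13, 14}
Set of 13: {0, 1, 4, 5, 8, 9, 10, 11, 12, 13, 14}; 9 is a member.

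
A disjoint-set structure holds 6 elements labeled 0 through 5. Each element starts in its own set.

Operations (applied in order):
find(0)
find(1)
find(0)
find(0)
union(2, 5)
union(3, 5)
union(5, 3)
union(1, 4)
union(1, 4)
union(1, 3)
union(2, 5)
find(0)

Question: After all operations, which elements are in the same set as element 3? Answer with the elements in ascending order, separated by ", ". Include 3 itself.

Step 1: find(0) -> no change; set of 0 is {0}
Step 2: find(1) -> no change; set of 1 is {1}
Step 3: find(0) -> no change; set of 0 is {0}
Step 4: find(0) -> no change; set of 0 is {0}
Step 5: union(2, 5) -> merged; set of 2 now {2, 5}
Step 6: union(3, 5) -> merged; set of 3 now {2, 3, 5}
Step 7: union(5, 3) -> already same set; set of 5 now {2, 3, 5}
Step 8: union(1, 4) -> merged; set of 1 now {1, 4}
Step 9: union(1, 4) -> already same set; set of 1 now {1, 4}
Step 10: union(1, 3) -> merged; set of 1 now {1, 2, 3, 4, 5}
Step 11: union(2, 5) -> already same set; set of 2 now {1, 2, 3, 4, 5}
Step 12: find(0) -> no change; set of 0 is {0}
Component of 3: {1, 2, 3, 4, 5}

Answer: 1, 2, 3, 4, 5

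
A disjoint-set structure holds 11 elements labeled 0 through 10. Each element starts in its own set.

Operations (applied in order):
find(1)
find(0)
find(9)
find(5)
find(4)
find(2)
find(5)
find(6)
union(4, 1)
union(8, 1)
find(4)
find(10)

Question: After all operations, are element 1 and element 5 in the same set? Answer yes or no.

Answer: no

Derivation:
Step 1: find(1) -> no change; set of 1 is {1}
Step 2: find(0) -> no change; set of 0 is {0}
Step 3: find(9) -> no change; set of 9 is {9}
Step 4: find(5) -> no change; set of 5 is {5}
Step 5: find(4) -> no change; set of 4 is {4}
Step 6: find(2) -> no change; set of 2 is {2}
Step 7: find(5) -> no change; set of 5 is {5}
Step 8: find(6) -> no change; set of 6 is {6}
Step 9: union(4, 1) -> merged; set of 4 now {1, 4}
Step 10: union(8, 1) -> merged; set of 8 now {1, 4, 8}
Step 11: find(4) -> no change; set of 4 is {1, 4, 8}
Step 12: find(10) -> no change; set of 10 is {10}
Set of 1: {1, 4, 8}; 5 is not a member.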